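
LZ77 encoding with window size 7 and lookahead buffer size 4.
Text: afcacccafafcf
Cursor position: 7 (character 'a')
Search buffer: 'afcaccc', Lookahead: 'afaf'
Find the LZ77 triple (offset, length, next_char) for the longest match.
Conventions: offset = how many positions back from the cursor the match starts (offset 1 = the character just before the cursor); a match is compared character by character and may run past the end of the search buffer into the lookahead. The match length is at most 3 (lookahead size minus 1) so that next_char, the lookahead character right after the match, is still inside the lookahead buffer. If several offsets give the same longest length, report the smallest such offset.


Try each offset into the search buffer:
  offset=1 (pos 6, char 'c'): match length 0
  offset=2 (pos 5, char 'c'): match length 0
  offset=3 (pos 4, char 'c'): match length 0
  offset=4 (pos 3, char 'a'): match length 1
  offset=5 (pos 2, char 'c'): match length 0
  offset=6 (pos 1, char 'f'): match length 0
  offset=7 (pos 0, char 'a'): match length 2
Longest match has length 2 at offset 7.
next_char = character at position 7 + 2 = 9 -> 'a'

Best match: offset=7, length=2 (matching 'af' starting at position 0)
LZ77 triple: (7, 2, 'a')


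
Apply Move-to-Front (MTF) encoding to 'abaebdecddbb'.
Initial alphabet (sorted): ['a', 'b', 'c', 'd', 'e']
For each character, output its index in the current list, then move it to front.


MTF encoding:
'a': index 0 in ['a', 'b', 'c', 'd', 'e'] -> ['a', 'b', 'c', 'd', 'e']
'b': index 1 in ['a', 'b', 'c', 'd', 'e'] -> ['b', 'a', 'c', 'd', 'e']
'a': index 1 in ['b', 'a', 'c', 'd', 'e'] -> ['a', 'b', 'c', 'd', 'e']
'e': index 4 in ['a', 'b', 'c', 'd', 'e'] -> ['e', 'a', 'b', 'c', 'd']
'b': index 2 in ['e', 'a', 'b', 'c', 'd'] -> ['b', 'e', 'a', 'c', 'd']
'd': index 4 in ['b', 'e', 'a', 'c', 'd'] -> ['d', 'b', 'e', 'a', 'c']
'e': index 2 in ['d', 'b', 'e', 'a', 'c'] -> ['e', 'd', 'b', 'a', 'c']
'c': index 4 in ['e', 'd', 'b', 'a', 'c'] -> ['c', 'e', 'd', 'b', 'a']
'd': index 2 in ['c', 'e', 'd', 'b', 'a'] -> ['d', 'c', 'e', 'b', 'a']
'd': index 0 in ['d', 'c', 'e', 'b', 'a'] -> ['d', 'c', 'e', 'b', 'a']
'b': index 3 in ['d', 'c', 'e', 'b', 'a'] -> ['b', 'd', 'c', 'e', 'a']
'b': index 0 in ['b', 'd', 'c', 'e', 'a'] -> ['b', 'd', 'c', 'e', 'a']


Output: [0, 1, 1, 4, 2, 4, 2, 4, 2, 0, 3, 0]


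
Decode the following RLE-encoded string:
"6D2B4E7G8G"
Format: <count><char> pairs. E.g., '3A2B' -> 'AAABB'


Expanding each <count><char> pair:
  6D -> 'DDDDDD'
  2B -> 'BB'
  4E -> 'EEEE'
  7G -> 'GGGGGGG'
  8G -> 'GGGGGGGG'

Decoded = DDDDDDBBEEEEGGGGGGGGGGGGGGG


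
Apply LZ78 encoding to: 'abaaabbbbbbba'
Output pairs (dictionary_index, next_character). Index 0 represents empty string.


LZ78 encoding steps:
Dictionary: {0: ''}
Step 1: w='' (idx 0), next='a' -> output (0, 'a'), add 'a' as idx 1
Step 2: w='' (idx 0), next='b' -> output (0, 'b'), add 'b' as idx 2
Step 3: w='a' (idx 1), next='a' -> output (1, 'a'), add 'aa' as idx 3
Step 4: w='a' (idx 1), next='b' -> output (1, 'b'), add 'ab' as idx 4
Step 5: w='b' (idx 2), next='b' -> output (2, 'b'), add 'bb' as idx 5
Step 6: w='bb' (idx 5), next='b' -> output (5, 'b'), add 'bbb' as idx 6
Step 7: w='b' (idx 2), next='a' -> output (2, 'a'), add 'ba' as idx 7


Encoded: [(0, 'a'), (0, 'b'), (1, 'a'), (1, 'b'), (2, 'b'), (5, 'b'), (2, 'a')]


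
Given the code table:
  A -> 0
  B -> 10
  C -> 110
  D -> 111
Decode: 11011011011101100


Decoding:
110 -> C
110 -> C
110 -> C
111 -> D
0 -> A
110 -> C
0 -> A


Result: CCCDACA


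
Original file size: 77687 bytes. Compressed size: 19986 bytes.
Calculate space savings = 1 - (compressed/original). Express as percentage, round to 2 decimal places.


ratio = compressed/original = 19986/77687 = 0.257263
savings = 1 - ratio = 1 - 0.257263 = 0.742737
as a percentage: 0.742737 * 100 = 74.27%

Space savings = 1 - 19986/77687 = 74.27%


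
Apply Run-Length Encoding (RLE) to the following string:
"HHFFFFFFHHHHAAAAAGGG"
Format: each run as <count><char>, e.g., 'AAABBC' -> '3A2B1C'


Scanning runs left to right:
  i=0: run of 'H' x 2 -> '2H'
  i=2: run of 'F' x 6 -> '6F'
  i=8: run of 'H' x 4 -> '4H'
  i=12: run of 'A' x 5 -> '5A'
  i=17: run of 'G' x 3 -> '3G'

RLE = 2H6F4H5A3G


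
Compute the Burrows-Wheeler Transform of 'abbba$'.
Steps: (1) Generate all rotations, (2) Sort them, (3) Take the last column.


Rotations (sorted):
  0: $abbba -> last char: a
  1: a$abbb -> last char: b
  2: abbba$ -> last char: $
  3: ba$abb -> last char: b
  4: bba$ab -> last char: b
  5: bbba$a -> last char: a


BWT = ab$bba


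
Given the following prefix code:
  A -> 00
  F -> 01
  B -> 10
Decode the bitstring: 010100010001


Decoding step by step:
Bits 01 -> F
Bits 01 -> F
Bits 00 -> A
Bits 01 -> F
Bits 00 -> A
Bits 01 -> F


Decoded message: FFAFAF


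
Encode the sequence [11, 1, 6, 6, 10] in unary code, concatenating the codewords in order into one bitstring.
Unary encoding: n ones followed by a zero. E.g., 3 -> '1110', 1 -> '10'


Encode each number as n ones followed by a terminating 0:
  11 -> 111111111110 (12 bits)
  1 -> 10 (2 bits)
  6 -> 1111110 (7 bits)
  6 -> 1111110 (7 bits)
  10 -> 11111111110 (11 bits)
Total length = 12 + 2 + 7 + 7 + 11 = 39 bits.

Unary([11, 1, 6, 6, 10]) = 111111111110101111110111111011111111110 (39 bits)


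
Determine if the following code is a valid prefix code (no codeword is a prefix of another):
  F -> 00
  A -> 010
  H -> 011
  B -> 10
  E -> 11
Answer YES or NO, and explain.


Checking each pair (does one codeword prefix another?):
  F='00' vs A='010': no prefix
  F='00' vs H='011': no prefix
  F='00' vs B='10': no prefix
  F='00' vs E='11': no prefix
  A='010' vs F='00': no prefix
  A='010' vs H='011': no prefix
  A='010' vs B='10': no prefix
  A='010' vs E='11': no prefix
  H='011' vs F='00': no prefix
  H='011' vs A='010': no prefix
  H='011' vs B='10': no prefix
  H='011' vs E='11': no prefix
  B='10' vs F='00': no prefix
  B='10' vs A='010': no prefix
  B='10' vs H='011': no prefix
  B='10' vs E='11': no prefix
  E='11' vs F='00': no prefix
  E='11' vs A='010': no prefix
  E='11' vs H='011': no prefix
  E='11' vs B='10': no prefix
No violation found over all pairs.

YES -- this is a valid prefix code. No codeword is a prefix of any other codeword.


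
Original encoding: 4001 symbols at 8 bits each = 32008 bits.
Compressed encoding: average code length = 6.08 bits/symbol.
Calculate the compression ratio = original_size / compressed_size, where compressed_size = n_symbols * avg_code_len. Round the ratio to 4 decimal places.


original_size = n_symbols * orig_bits = 4001 * 8 = 32008 bits
compressed_size = n_symbols * avg_code_len = 4001 * 6.08 = 24326.08 bits
ratio = original_size / compressed_size = 32008 / 24326.08 = 1.3158

Compression ratio = 1.3158


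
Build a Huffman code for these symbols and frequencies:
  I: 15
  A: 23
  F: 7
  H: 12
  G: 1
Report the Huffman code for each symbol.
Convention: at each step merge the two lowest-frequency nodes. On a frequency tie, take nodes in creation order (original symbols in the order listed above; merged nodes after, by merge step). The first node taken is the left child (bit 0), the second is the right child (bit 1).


Huffman tree construction:
Step 1: Merge G(1) + F(7) = 8
Step 2: Merge (G+F)(8) + H(12) = 20
Step 3: Merge I(15) + ((G+F)+H)(20) = 35
Step 4: Merge A(23) + (I+((G+F)+H))(35) = 58
Read each symbol's code off the tree from the root (left child = 0, right child = 1).

Codes:
  I: 10 (length 2)
  A: 0 (length 1)
  F: 1101 (length 4)
  H: 111 (length 3)
  G: 1100 (length 4)
Average code length: 121/58 = 2.0862 bits/symbol


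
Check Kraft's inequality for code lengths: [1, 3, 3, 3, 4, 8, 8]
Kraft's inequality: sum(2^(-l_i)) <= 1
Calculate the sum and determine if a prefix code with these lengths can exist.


Sum = 2^(-1) + 2^(-3) + 2^(-3) + 2^(-3) + 2^(-4) + 2^(-8) + 2^(-8)
    = 0.5 + 0.125 + 0.125 + 0.125 + 0.0625 + 0.00390625 + 0.00390625
    = 242/256 = 0.9453125
Since 0.9453125 <= 1, Kraft's inequality IS satisfied.
A prefix code with these lengths CAN exist.

Kraft sum = 0.9453125. Satisfied.


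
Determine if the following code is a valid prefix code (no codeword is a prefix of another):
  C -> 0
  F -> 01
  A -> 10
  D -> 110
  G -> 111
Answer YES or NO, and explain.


Checking each pair (does one codeword prefix another?):
  C='0' vs F='01': prefix -- VIOLATION

NO -- this is NOT a valid prefix code. C (0) is a prefix of F (01).


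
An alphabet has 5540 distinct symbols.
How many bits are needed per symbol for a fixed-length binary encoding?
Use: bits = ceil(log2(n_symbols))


log2(5540) = 12.4357
Bracket: 2^12 = 4096 < 5540 <= 2^13 = 8192
So ceil(log2(5540)) = 13

bits = ceil(log2(5540)) = ceil(12.4357) = 13 bits


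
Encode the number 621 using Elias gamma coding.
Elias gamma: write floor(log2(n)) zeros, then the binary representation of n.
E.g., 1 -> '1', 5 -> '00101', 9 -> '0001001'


num_bits = floor(log2(621)) + 1 = 10
leading_zeros = num_bits - 1 = 9
binary(621) = 1001101101

Elias gamma(621) = '000000000' + '1001101101' = 0000000001001101101 (19 bits)


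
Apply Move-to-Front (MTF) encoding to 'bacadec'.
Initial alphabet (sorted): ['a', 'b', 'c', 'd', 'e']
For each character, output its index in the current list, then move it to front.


MTF encoding:
'b': index 1 in ['a', 'b', 'c', 'd', 'e'] -> ['b', 'a', 'c', 'd', 'e']
'a': index 1 in ['b', 'a', 'c', 'd', 'e'] -> ['a', 'b', 'c', 'd', 'e']
'c': index 2 in ['a', 'b', 'c', 'd', 'e'] -> ['c', 'a', 'b', 'd', 'e']
'a': index 1 in ['c', 'a', 'b', 'd', 'e'] -> ['a', 'c', 'b', 'd', 'e']
'd': index 3 in ['a', 'c', 'b', 'd', 'e'] -> ['d', 'a', 'c', 'b', 'e']
'e': index 4 in ['d', 'a', 'c', 'b', 'e'] -> ['e', 'd', 'a', 'c', 'b']
'c': index 3 in ['e', 'd', 'a', 'c', 'b'] -> ['c', 'e', 'd', 'a', 'b']


Output: [1, 1, 2, 1, 3, 4, 3]


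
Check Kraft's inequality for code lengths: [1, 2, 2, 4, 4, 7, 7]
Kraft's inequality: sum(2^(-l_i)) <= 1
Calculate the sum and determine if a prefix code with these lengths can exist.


Sum = 2^(-1) + 2^(-2) + 2^(-2) + 2^(-4) + 2^(-4) + 2^(-7) + 2^(-7)
    = 0.5 + 0.25 + 0.25 + 0.0625 + 0.0625 + 0.0078125 + 0.0078125
    = 146/128 = 1.140625
Since 1.140625 > 1, Kraft's inequality is NOT satisfied.
A prefix code with these lengths CANNOT exist.

Kraft sum = 1.140625. Not satisfied.


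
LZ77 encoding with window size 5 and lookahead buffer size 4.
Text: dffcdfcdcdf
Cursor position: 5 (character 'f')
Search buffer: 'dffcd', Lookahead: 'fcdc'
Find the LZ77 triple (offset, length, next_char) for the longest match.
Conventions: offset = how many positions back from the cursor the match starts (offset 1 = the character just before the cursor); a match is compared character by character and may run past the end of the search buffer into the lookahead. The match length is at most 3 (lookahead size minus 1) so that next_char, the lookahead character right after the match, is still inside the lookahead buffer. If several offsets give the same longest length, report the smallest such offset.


Try each offset into the search buffer:
  offset=1 (pos 4, char 'd'): match length 0
  offset=2 (pos 3, char 'c'): match length 0
  offset=3 (pos 2, char 'f'): match length 3
  offset=4 (pos 1, char 'f'): match length 1
  offset=5 (pos 0, char 'd'): match length 0
Longest match has length 3 at offset 3.
next_char = character at position 5 + 3 = 8 -> 'c'

Best match: offset=3, length=3 (matching 'fcd' starting at position 2)
LZ77 triple: (3, 3, 'c')


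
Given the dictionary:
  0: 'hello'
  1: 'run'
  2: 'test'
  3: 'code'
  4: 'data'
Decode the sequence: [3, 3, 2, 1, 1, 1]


Look up each index in the dictionary:
  3 -> 'code'
  3 -> 'code'
  2 -> 'test'
  1 -> 'run'
  1 -> 'run'
  1 -> 'run'

Decoded: "code code test run run run"


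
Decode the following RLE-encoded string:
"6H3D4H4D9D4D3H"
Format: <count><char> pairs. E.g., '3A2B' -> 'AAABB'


Expanding each <count><char> pair:
  6H -> 'HHHHHH'
  3D -> 'DDD'
  4H -> 'HHHH'
  4D -> 'DDDD'
  9D -> 'DDDDDDDDD'
  4D -> 'DDDD'
  3H -> 'HHH'

Decoded = HHHHHHDDDHHHHDDDDDDDDDDDDDDDDDHHH


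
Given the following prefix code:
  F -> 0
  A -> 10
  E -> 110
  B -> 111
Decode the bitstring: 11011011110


Decoding step by step:
Bits 110 -> E
Bits 110 -> E
Bits 111 -> B
Bits 10 -> A


Decoded message: EEBA


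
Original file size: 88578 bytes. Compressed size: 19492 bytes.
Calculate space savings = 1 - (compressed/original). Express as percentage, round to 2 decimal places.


ratio = compressed/original = 19492/88578 = 0.220055
savings = 1 - ratio = 1 - 0.220055 = 0.779945
as a percentage: 0.779945 * 100 = 77.99%

Space savings = 1 - 19492/88578 = 77.99%


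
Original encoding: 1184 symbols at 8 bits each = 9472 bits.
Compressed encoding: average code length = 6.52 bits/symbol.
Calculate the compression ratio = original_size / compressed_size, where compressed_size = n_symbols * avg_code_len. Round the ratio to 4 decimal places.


original_size = n_symbols * orig_bits = 1184 * 8 = 9472 bits
compressed_size = n_symbols * avg_code_len = 1184 * 6.52 = 7719.68 bits
ratio = original_size / compressed_size = 9472 / 7719.68 = 1.227

Compression ratio = 1.227


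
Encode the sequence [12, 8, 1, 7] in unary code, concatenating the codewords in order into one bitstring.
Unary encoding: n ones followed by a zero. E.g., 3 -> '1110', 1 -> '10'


Encode each number as n ones followed by a terminating 0:
  12 -> 1111111111110 (13 bits)
  8 -> 111111110 (9 bits)
  1 -> 10 (2 bits)
  7 -> 11111110 (8 bits)
Total length = 13 + 9 + 2 + 8 = 32 bits.

Unary([12, 8, 1, 7]) = 11111111111101111111101011111110 (32 bits)


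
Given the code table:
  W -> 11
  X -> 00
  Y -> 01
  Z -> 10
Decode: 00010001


Decoding:
00 -> X
01 -> Y
00 -> X
01 -> Y


Result: XYXY


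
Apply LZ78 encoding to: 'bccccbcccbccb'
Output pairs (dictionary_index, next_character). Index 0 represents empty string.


LZ78 encoding steps:
Dictionary: {0: ''}
Step 1: w='' (idx 0), next='b' -> output (0, 'b'), add 'b' as idx 1
Step 2: w='' (idx 0), next='c' -> output (0, 'c'), add 'c' as idx 2
Step 3: w='c' (idx 2), next='c' -> output (2, 'c'), add 'cc' as idx 3
Step 4: w='c' (idx 2), next='b' -> output (2, 'b'), add 'cb' as idx 4
Step 5: w='cc' (idx 3), next='c' -> output (3, 'c'), add 'ccc' as idx 5
Step 6: w='b' (idx 1), next='c' -> output (1, 'c'), add 'bc' as idx 6
Step 7: w='cb' (idx 4), end of input -> output (4, '')


Encoded: [(0, 'b'), (0, 'c'), (2, 'c'), (2, 'b'), (3, 'c'), (1, 'c'), (4, '')]


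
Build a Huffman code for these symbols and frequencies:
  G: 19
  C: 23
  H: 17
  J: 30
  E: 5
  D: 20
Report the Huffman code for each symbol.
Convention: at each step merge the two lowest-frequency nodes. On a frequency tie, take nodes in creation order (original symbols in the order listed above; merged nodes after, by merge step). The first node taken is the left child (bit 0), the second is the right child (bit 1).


Huffman tree construction:
Step 1: Merge E(5) + H(17) = 22
Step 2: Merge G(19) + D(20) = 39
Step 3: Merge (E+H)(22) + C(23) = 45
Step 4: Merge J(30) + (G+D)(39) = 69
Step 5: Merge ((E+H)+C)(45) + (J+(G+D))(69) = 114
Read each symbol's code off the tree from the root (left child = 0, right child = 1).

Codes:
  G: 110 (length 3)
  C: 01 (length 2)
  H: 001 (length 3)
  J: 10 (length 2)
  E: 000 (length 3)
  D: 111 (length 3)
Average code length: 289/114 = 2.5351 bits/symbol


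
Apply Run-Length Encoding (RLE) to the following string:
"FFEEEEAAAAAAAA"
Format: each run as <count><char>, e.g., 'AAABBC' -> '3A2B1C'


Scanning runs left to right:
  i=0: run of 'F' x 2 -> '2F'
  i=2: run of 'E' x 4 -> '4E'
  i=6: run of 'A' x 8 -> '8A'

RLE = 2F4E8A


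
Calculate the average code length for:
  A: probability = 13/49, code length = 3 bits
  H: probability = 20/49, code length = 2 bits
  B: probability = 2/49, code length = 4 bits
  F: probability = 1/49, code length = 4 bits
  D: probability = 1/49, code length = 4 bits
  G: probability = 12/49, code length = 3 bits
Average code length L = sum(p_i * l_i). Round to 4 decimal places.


Weighted contributions p_i * l_i:
  A: (13/49) * 3 = 39/49
  H: (20/49) * 2 = 40/49
  B: (2/49) * 4 = 8/49
  F: (1/49) * 4 = 4/49
  D: (1/49) * 4 = 4/49
  G: (12/49) * 3 = 36/49
Sum = (39 + 40 + 8 + 4 + 4 + 36)/49 = 131/49

L = 131/49 = 2.6735 bits/symbol


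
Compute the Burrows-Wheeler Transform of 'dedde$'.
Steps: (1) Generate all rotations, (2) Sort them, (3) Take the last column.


Rotations (sorted):
  0: $dedde -> last char: e
  1: dde$de -> last char: e
  2: de$ded -> last char: d
  3: dedde$ -> last char: $
  4: e$dedd -> last char: d
  5: edde$d -> last char: d


BWT = eed$dd


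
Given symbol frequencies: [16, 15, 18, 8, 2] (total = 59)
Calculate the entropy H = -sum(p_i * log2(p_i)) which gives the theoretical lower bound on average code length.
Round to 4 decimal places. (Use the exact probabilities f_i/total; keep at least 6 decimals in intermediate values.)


Per-symbol terms -p_i * log2(p_i) with p_i = f_i/59:
  p = 16/59 = 0.271186: log2(p) = -1.882643, -p*log2(p) = 0.510547
  p = 15/59 = 0.254237: log2(p) = -1.975752, -p*log2(p) = 0.502310
  p = 18/59 = 0.305085: log2(p) = -1.712718, -p*log2(p) = 0.522524
  p = 8/59 = 0.135593: log2(p) = -2.882643, -p*log2(p) = 0.390867
  p = 2/59 = 0.033898: log2(p) = -4.882643, -p*log2(p) = 0.165513
H = 0.510547 + 0.502310 + 0.522524 + 0.390867 + 0.165513 = 2.091761

H = 2.0918 bits/symbol


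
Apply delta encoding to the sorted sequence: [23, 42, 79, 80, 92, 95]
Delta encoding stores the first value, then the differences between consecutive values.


First value: 23
Deltas:
  42 - 23 = 19
  79 - 42 = 37
  80 - 79 = 1
  92 - 80 = 12
  95 - 92 = 3


Delta encoded: [23, 19, 37, 1, 12, 3]


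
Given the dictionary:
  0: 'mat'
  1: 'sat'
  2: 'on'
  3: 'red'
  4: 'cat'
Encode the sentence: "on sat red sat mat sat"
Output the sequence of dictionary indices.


Look up each word in the dictionary:
  'on' -> 2
  'sat' -> 1
  'red' -> 3
  'sat' -> 1
  'mat' -> 0
  'sat' -> 1

Encoded: [2, 1, 3, 1, 0, 1]


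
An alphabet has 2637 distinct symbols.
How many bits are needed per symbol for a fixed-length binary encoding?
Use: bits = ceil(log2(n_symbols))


log2(2637) = 11.3647
Bracket: 2^11 = 2048 < 2637 <= 2^12 = 4096
So ceil(log2(2637)) = 12

bits = ceil(log2(2637)) = ceil(11.3647) = 12 bits


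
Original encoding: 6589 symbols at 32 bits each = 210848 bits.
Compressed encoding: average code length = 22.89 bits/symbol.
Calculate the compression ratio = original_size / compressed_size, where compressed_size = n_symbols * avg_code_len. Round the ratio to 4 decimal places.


original_size = n_symbols * orig_bits = 6589 * 32 = 210848 bits
compressed_size = n_symbols * avg_code_len = 6589 * 22.89 = 150822.21 bits
ratio = original_size / compressed_size = 210848 / 150822.21 = 1.398

Compression ratio = 1.398


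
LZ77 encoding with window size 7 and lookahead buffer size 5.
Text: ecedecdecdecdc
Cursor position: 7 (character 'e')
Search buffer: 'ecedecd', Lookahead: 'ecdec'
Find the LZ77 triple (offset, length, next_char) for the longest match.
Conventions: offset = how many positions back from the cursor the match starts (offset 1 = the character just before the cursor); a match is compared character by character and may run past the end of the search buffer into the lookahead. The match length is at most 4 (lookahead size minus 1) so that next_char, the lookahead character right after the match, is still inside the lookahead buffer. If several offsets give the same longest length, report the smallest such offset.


Try each offset into the search buffer:
  offset=1 (pos 6, char 'd'): match length 0
  offset=2 (pos 5, char 'c'): match length 0
  offset=3 (pos 4, char 'e'): match length 4
  offset=4 (pos 3, char 'd'): match length 0
  offset=5 (pos 2, char 'e'): match length 1
  offset=6 (pos 1, char 'c'): match length 0
  offset=7 (pos 0, char 'e'): match length 2
Longest match has length 4 at offset 3.
next_char = character at position 7 + 4 = 11 -> 'c'

Best match: offset=3, length=4 (matching 'ecde' starting at position 4)
LZ77 triple: (3, 4, 'c')


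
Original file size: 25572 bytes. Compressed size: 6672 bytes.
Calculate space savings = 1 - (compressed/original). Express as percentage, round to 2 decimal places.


ratio = compressed/original = 6672/25572 = 0.26091
savings = 1 - ratio = 1 - 0.26091 = 0.73909
as a percentage: 0.73909 * 100 = 73.91%

Space savings = 1 - 6672/25572 = 73.91%


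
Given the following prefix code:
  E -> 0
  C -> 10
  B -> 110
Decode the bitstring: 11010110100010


Decoding step by step:
Bits 110 -> B
Bits 10 -> C
Bits 110 -> B
Bits 10 -> C
Bits 0 -> E
Bits 0 -> E
Bits 10 -> C


Decoded message: BCBCEEC


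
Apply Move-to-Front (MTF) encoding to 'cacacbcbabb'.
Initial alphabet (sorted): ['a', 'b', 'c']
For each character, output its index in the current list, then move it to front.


MTF encoding:
'c': index 2 in ['a', 'b', 'c'] -> ['c', 'a', 'b']
'a': index 1 in ['c', 'a', 'b'] -> ['a', 'c', 'b']
'c': index 1 in ['a', 'c', 'b'] -> ['c', 'a', 'b']
'a': index 1 in ['c', 'a', 'b'] -> ['a', 'c', 'b']
'c': index 1 in ['a', 'c', 'b'] -> ['c', 'a', 'b']
'b': index 2 in ['c', 'a', 'b'] -> ['b', 'c', 'a']
'c': index 1 in ['b', 'c', 'a'] -> ['c', 'b', 'a']
'b': index 1 in ['c', 'b', 'a'] -> ['b', 'c', 'a']
'a': index 2 in ['b', 'c', 'a'] -> ['a', 'b', 'c']
'b': index 1 in ['a', 'b', 'c'] -> ['b', 'a', 'c']
'b': index 0 in ['b', 'a', 'c'] -> ['b', 'a', 'c']


Output: [2, 1, 1, 1, 1, 2, 1, 1, 2, 1, 0]


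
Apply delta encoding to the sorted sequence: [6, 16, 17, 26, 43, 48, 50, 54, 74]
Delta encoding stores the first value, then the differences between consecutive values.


First value: 6
Deltas:
  16 - 6 = 10
  17 - 16 = 1
  26 - 17 = 9
  43 - 26 = 17
  48 - 43 = 5
  50 - 48 = 2
  54 - 50 = 4
  74 - 54 = 20


Delta encoded: [6, 10, 1, 9, 17, 5, 2, 4, 20]


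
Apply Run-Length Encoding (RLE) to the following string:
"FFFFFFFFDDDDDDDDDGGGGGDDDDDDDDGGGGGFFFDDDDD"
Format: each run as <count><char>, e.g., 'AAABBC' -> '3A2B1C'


Scanning runs left to right:
  i=0: run of 'F' x 8 -> '8F'
  i=8: run of 'D' x 9 -> '9D'
  i=17: run of 'G' x 5 -> '5G'
  i=22: run of 'D' x 8 -> '8D'
  i=30: run of 'G' x 5 -> '5G'
  i=35: run of 'F' x 3 -> '3F'
  i=38: run of 'D' x 5 -> '5D'

RLE = 8F9D5G8D5G3F5D


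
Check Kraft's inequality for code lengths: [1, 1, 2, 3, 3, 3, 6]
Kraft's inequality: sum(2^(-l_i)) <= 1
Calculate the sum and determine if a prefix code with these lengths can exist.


Sum = 2^(-1) + 2^(-1) + 2^(-2) + 2^(-3) + 2^(-3) + 2^(-3) + 2^(-6)
    = 0.5 + 0.5 + 0.25 + 0.125 + 0.125 + 0.125 + 0.015625
    = 105/64 = 1.640625
Since 1.640625 > 1, Kraft's inequality is NOT satisfied.
A prefix code with these lengths CANNOT exist.

Kraft sum = 1.640625. Not satisfied.


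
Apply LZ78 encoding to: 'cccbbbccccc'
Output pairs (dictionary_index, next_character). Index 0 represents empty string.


LZ78 encoding steps:
Dictionary: {0: ''}
Step 1: w='' (idx 0), next='c' -> output (0, 'c'), add 'c' as idx 1
Step 2: w='c' (idx 1), next='c' -> output (1, 'c'), add 'cc' as idx 2
Step 3: w='' (idx 0), next='b' -> output (0, 'b'), add 'b' as idx 3
Step 4: w='b' (idx 3), next='b' -> output (3, 'b'), add 'bb' as idx 4
Step 5: w='cc' (idx 2), next='c' -> output (2, 'c'), add 'ccc' as idx 5
Step 6: w='cc' (idx 2), end of input -> output (2, '')


Encoded: [(0, 'c'), (1, 'c'), (0, 'b'), (3, 'b'), (2, 'c'), (2, '')]


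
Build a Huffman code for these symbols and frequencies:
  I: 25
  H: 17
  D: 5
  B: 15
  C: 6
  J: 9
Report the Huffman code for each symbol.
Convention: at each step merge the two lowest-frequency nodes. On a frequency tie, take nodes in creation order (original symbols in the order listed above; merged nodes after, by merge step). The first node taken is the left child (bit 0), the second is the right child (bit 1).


Huffman tree construction:
Step 1: Merge D(5) + C(6) = 11
Step 2: Merge J(9) + (D+C)(11) = 20
Step 3: Merge B(15) + H(17) = 32
Step 4: Merge (J+(D+C))(20) + I(25) = 45
Step 5: Merge (B+H)(32) + ((J+(D+C))+I)(45) = 77
Read each symbol's code off the tree from the root (left child = 0, right child = 1).

Codes:
  I: 11 (length 2)
  H: 01 (length 2)
  D: 1010 (length 4)
  B: 00 (length 2)
  C: 1011 (length 4)
  J: 100 (length 3)
Average code length: 185/77 = 2.4026 bits/symbol


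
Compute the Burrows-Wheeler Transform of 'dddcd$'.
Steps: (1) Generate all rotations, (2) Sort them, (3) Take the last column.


Rotations (sorted):
  0: $dddcd -> last char: d
  1: cd$ddd -> last char: d
  2: d$dddc -> last char: c
  3: dcd$dd -> last char: d
  4: ddcd$d -> last char: d
  5: dddcd$ -> last char: $


BWT = ddcdd$


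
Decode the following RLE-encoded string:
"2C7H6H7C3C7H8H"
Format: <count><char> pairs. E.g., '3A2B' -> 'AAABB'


Expanding each <count><char> pair:
  2C -> 'CC'
  7H -> 'HHHHHHH'
  6H -> 'HHHHHH'
  7C -> 'CCCCCCC'
  3C -> 'CCC'
  7H -> 'HHHHHHH'
  8H -> 'HHHHHHHH'

Decoded = CCHHHHHHHHHHHHHCCCCCCCCCCHHHHHHHHHHHHHHH


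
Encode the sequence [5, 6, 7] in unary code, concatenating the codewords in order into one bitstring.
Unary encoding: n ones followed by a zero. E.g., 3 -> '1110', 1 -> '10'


Encode each number as n ones followed by a terminating 0:
  5 -> 111110 (6 bits)
  6 -> 1111110 (7 bits)
  7 -> 11111110 (8 bits)
Total length = 6 + 7 + 8 = 21 bits.

Unary([5, 6, 7]) = 111110111111011111110 (21 bits)


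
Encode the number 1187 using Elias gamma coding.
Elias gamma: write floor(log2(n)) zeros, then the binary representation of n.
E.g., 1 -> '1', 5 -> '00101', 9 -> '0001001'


num_bits = floor(log2(1187)) + 1 = 11
leading_zeros = num_bits - 1 = 10
binary(1187) = 10010100011

Elias gamma(1187) = '0000000000' + '10010100011' = 000000000010010100011 (21 bits)


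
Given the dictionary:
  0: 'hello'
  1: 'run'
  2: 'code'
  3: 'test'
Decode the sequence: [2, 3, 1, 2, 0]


Look up each index in the dictionary:
  2 -> 'code'
  3 -> 'test'
  1 -> 'run'
  2 -> 'code'
  0 -> 'hello'

Decoded: "code test run code hello"


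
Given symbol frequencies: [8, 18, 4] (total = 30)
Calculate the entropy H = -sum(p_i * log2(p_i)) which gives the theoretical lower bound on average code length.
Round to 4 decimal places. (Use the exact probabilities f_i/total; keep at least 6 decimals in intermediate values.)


Per-symbol terms -p_i * log2(p_i) with p_i = f_i/30:
  p = 8/30 = 0.266667: log2(p) = -1.906891, -p*log2(p) = 0.508504
  p = 18/30 = 0.600000: log2(p) = -0.736966, -p*log2(p) = 0.442179
  p = 4/30 = 0.133333: log2(p) = -2.906891, -p*log2(p) = 0.387585
H = 0.508504 + 0.442179 + 0.387585 = 1.338268

H = 1.3383 bits/symbol


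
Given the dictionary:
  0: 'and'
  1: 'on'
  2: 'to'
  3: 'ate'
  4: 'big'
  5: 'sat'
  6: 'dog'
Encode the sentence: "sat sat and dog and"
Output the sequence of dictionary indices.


Look up each word in the dictionary:
  'sat' -> 5
  'sat' -> 5
  'and' -> 0
  'dog' -> 6
  'and' -> 0

Encoded: [5, 5, 0, 6, 0]


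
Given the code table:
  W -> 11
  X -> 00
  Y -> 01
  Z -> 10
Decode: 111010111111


Decoding:
11 -> W
10 -> Z
10 -> Z
11 -> W
11 -> W
11 -> W


Result: WZZWWW


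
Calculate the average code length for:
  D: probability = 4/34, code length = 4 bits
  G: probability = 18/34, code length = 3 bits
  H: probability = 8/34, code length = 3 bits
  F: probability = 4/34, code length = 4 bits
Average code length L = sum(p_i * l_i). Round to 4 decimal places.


Weighted contributions p_i * l_i:
  D: (4/34) * 4 = 16/34
  G: (18/34) * 3 = 54/34
  H: (8/34) * 3 = 24/34
  F: (4/34) * 4 = 16/34
Sum = (16 + 54 + 24 + 16)/34 = 110/34

L = 110/34 = 3.2353 bits/symbol


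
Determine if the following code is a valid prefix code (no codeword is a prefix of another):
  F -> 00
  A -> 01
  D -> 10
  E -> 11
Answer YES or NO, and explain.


Checking each pair (does one codeword prefix another?):
  F='00' vs A='01': no prefix
  F='00' vs D='10': no prefix
  F='00' vs E='11': no prefix
  A='01' vs F='00': no prefix
  A='01' vs D='10': no prefix
  A='01' vs E='11': no prefix
  D='10' vs F='00': no prefix
  D='10' vs A='01': no prefix
  D='10' vs E='11': no prefix
  E='11' vs F='00': no prefix
  E='11' vs A='01': no prefix
  E='11' vs D='10': no prefix
No violation found over all pairs.

YES -- this is a valid prefix code. No codeword is a prefix of any other codeword.


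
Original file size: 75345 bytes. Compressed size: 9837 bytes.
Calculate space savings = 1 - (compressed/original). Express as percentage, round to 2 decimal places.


ratio = compressed/original = 9837/75345 = 0.130559
savings = 1 - ratio = 1 - 0.130559 = 0.869441
as a percentage: 0.869441 * 100 = 86.94%

Space savings = 1 - 9837/75345 = 86.94%


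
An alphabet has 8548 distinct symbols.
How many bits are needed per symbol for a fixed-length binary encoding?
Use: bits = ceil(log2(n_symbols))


log2(8548) = 13.0614
Bracket: 2^13 = 8192 < 8548 <= 2^14 = 16384
So ceil(log2(8548)) = 14

bits = ceil(log2(8548)) = ceil(13.0614) = 14 bits


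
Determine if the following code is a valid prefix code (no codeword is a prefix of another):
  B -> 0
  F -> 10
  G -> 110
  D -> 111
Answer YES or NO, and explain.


Checking each pair (does one codeword prefix another?):
  B='0' vs F='10': no prefix
  B='0' vs G='110': no prefix
  B='0' vs D='111': no prefix
  F='10' vs B='0': no prefix
  F='10' vs G='110': no prefix
  F='10' vs D='111': no prefix
  G='110' vs B='0': no prefix
  G='110' vs F='10': no prefix
  G='110' vs D='111': no prefix
  D='111' vs B='0': no prefix
  D='111' vs F='10': no prefix
  D='111' vs G='110': no prefix
No violation found over all pairs.

YES -- this is a valid prefix code. No codeword is a prefix of any other codeword.


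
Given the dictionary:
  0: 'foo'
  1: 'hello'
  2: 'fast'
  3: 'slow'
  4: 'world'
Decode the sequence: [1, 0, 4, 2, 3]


Look up each index in the dictionary:
  1 -> 'hello'
  0 -> 'foo'
  4 -> 'world'
  2 -> 'fast'
  3 -> 'slow'

Decoded: "hello foo world fast slow"


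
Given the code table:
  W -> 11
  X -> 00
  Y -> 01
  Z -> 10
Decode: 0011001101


Decoding:
00 -> X
11 -> W
00 -> X
11 -> W
01 -> Y


Result: XWXWY


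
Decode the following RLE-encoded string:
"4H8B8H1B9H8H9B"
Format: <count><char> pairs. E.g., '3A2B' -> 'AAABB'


Expanding each <count><char> pair:
  4H -> 'HHHH'
  8B -> 'BBBBBBBB'
  8H -> 'HHHHHHHH'
  1B -> 'B'
  9H -> 'HHHHHHHHH'
  8H -> 'HHHHHHHH'
  9B -> 'BBBBBBBBB'

Decoded = HHHHBBBBBBBBHHHHHHHHBHHHHHHHHHHHHHHHHHBBBBBBBBB


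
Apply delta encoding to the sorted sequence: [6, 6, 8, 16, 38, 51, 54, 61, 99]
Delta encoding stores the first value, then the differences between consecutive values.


First value: 6
Deltas:
  6 - 6 = 0
  8 - 6 = 2
  16 - 8 = 8
  38 - 16 = 22
  51 - 38 = 13
  54 - 51 = 3
  61 - 54 = 7
  99 - 61 = 38


Delta encoded: [6, 0, 2, 8, 22, 13, 3, 7, 38]


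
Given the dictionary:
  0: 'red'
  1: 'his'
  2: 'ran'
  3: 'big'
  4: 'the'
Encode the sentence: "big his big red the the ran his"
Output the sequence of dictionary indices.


Look up each word in the dictionary:
  'big' -> 3
  'his' -> 1
  'big' -> 3
  'red' -> 0
  'the' -> 4
  'the' -> 4
  'ran' -> 2
  'his' -> 1

Encoded: [3, 1, 3, 0, 4, 4, 2, 1]


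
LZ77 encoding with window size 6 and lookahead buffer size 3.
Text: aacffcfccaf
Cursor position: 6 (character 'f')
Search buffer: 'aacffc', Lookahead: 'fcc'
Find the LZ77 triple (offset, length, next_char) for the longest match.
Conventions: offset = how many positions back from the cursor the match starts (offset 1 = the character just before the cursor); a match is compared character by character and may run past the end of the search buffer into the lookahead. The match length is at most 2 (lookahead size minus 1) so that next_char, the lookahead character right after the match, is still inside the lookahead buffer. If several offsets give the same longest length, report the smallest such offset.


Try each offset into the search buffer:
  offset=1 (pos 5, char 'c'): match length 0
  offset=2 (pos 4, char 'f'): match length 2
  offset=3 (pos 3, char 'f'): match length 1
  offset=4 (pos 2, char 'c'): match length 0
  offset=5 (pos 1, char 'a'): match length 0
  offset=6 (pos 0, char 'a'): match length 0
Longest match has length 2 at offset 2.
next_char = character at position 6 + 2 = 8 -> 'c'

Best match: offset=2, length=2 (matching 'fc' starting at position 4)
LZ77 triple: (2, 2, 'c')


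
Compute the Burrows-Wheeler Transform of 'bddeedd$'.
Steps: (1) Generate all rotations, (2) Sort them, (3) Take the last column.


Rotations (sorted):
  0: $bddeedd -> last char: d
  1: bddeedd$ -> last char: $
  2: d$bddeed -> last char: d
  3: dd$bddee -> last char: e
  4: ddeedd$b -> last char: b
  5: deedd$bd -> last char: d
  6: edd$bdde -> last char: e
  7: eedd$bdd -> last char: d


BWT = d$debded


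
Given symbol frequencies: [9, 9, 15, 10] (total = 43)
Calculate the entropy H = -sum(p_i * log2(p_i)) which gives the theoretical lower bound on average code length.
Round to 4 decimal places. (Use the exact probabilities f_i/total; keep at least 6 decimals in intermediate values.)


Per-symbol terms -p_i * log2(p_i) with p_i = f_i/43:
  p = 9/43 = 0.209302: log2(p) = -2.256340, -p*log2(p) = 0.472257
  p = 9/43 = 0.209302: log2(p) = -2.256340, -p*log2(p) = 0.472257
  p = 15/43 = 0.348837: log2(p) = -1.519374, -p*log2(p) = 0.530014
  p = 10/43 = 0.232558: log2(p) = -2.104337, -p*log2(p) = 0.489381
H = 0.472257 + 0.472257 + 0.530014 + 0.489381 = 1.963909

H = 1.9639 bits/symbol


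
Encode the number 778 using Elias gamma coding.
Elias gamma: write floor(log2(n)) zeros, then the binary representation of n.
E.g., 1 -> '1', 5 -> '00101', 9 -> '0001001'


num_bits = floor(log2(778)) + 1 = 10
leading_zeros = num_bits - 1 = 9
binary(778) = 1100001010

Elias gamma(778) = '000000000' + '1100001010' = 0000000001100001010 (19 bits)


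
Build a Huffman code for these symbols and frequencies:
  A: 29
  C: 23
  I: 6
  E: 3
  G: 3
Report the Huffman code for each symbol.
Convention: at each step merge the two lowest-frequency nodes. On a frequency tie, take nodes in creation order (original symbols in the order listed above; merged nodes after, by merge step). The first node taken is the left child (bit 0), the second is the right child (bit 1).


Huffman tree construction:
Step 1: Merge E(3) + G(3) = 6
Step 2: Merge I(6) + (E+G)(6) = 12
Step 3: Merge (I+(E+G))(12) + C(23) = 35
Step 4: Merge A(29) + ((I+(E+G))+C)(35) = 64
Read each symbol's code off the tree from the root (left child = 0, right child = 1).

Codes:
  A: 0 (length 1)
  C: 11 (length 2)
  I: 100 (length 3)
  E: 1010 (length 4)
  G: 1011 (length 4)
Average code length: 117/64 = 1.8281 bits/symbol


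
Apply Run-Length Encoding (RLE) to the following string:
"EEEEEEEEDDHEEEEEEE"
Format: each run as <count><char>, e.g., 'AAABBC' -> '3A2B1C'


Scanning runs left to right:
  i=0: run of 'E' x 8 -> '8E'
  i=8: run of 'D' x 2 -> '2D'
  i=10: run of 'H' x 1 -> '1H'
  i=11: run of 'E' x 7 -> '7E'

RLE = 8E2D1H7E


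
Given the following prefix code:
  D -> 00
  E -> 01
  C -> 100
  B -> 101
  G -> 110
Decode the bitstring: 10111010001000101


Decoding step by step:
Bits 101 -> B
Bits 110 -> G
Bits 100 -> C
Bits 01 -> E
Bits 00 -> D
Bits 01 -> E
Bits 01 -> E


Decoded message: BGCEDEE


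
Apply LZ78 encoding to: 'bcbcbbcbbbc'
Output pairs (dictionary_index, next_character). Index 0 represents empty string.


LZ78 encoding steps:
Dictionary: {0: ''}
Step 1: w='' (idx 0), next='b' -> output (0, 'b'), add 'b' as idx 1
Step 2: w='' (idx 0), next='c' -> output (0, 'c'), add 'c' as idx 2
Step 3: w='b' (idx 1), next='c' -> output (1, 'c'), add 'bc' as idx 3
Step 4: w='b' (idx 1), next='b' -> output (1, 'b'), add 'bb' as idx 4
Step 5: w='c' (idx 2), next='b' -> output (2, 'b'), add 'cb' as idx 5
Step 6: w='bb' (idx 4), next='c' -> output (4, 'c'), add 'bbc' as idx 6


Encoded: [(0, 'b'), (0, 'c'), (1, 'c'), (1, 'b'), (2, 'b'), (4, 'c')]


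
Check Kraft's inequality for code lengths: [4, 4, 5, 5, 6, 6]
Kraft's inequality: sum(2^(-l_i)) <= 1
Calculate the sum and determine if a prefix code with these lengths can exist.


Sum = 2^(-4) + 2^(-4) + 2^(-5) + 2^(-5) + 2^(-6) + 2^(-6)
    = 0.0625 + 0.0625 + 0.03125 + 0.03125 + 0.015625 + 0.015625
    = 14/64 = 0.21875
Since 0.21875 <= 1, Kraft's inequality IS satisfied.
A prefix code with these lengths CAN exist.

Kraft sum = 0.21875. Satisfied.


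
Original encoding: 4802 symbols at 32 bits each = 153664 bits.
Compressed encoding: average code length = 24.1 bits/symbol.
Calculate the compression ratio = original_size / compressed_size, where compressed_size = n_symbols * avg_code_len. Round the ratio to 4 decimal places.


original_size = n_symbols * orig_bits = 4802 * 32 = 153664 bits
compressed_size = n_symbols * avg_code_len = 4802 * 24.1 = 115728.2 bits
ratio = original_size / compressed_size = 153664 / 115728.2 = 1.3278

Compression ratio = 1.3278


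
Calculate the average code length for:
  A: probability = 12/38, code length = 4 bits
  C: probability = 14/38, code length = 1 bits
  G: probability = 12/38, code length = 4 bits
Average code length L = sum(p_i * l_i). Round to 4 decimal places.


Weighted contributions p_i * l_i:
  A: (12/38) * 4 = 48/38
  C: (14/38) * 1 = 14/38
  G: (12/38) * 4 = 48/38
Sum = (48 + 14 + 48)/38 = 110/38

L = 110/38 = 2.8947 bits/symbol


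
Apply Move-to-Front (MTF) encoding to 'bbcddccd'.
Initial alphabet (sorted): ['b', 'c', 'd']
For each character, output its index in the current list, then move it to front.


MTF encoding:
'b': index 0 in ['b', 'c', 'd'] -> ['b', 'c', 'd']
'b': index 0 in ['b', 'c', 'd'] -> ['b', 'c', 'd']
'c': index 1 in ['b', 'c', 'd'] -> ['c', 'b', 'd']
'd': index 2 in ['c', 'b', 'd'] -> ['d', 'c', 'b']
'd': index 0 in ['d', 'c', 'b'] -> ['d', 'c', 'b']
'c': index 1 in ['d', 'c', 'b'] -> ['c', 'd', 'b']
'c': index 0 in ['c', 'd', 'b'] -> ['c', 'd', 'b']
'd': index 1 in ['c', 'd', 'b'] -> ['d', 'c', 'b']


Output: [0, 0, 1, 2, 0, 1, 0, 1]


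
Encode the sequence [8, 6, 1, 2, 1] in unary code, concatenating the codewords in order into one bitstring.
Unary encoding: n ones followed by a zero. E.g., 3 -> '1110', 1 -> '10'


Encode each number as n ones followed by a terminating 0:
  8 -> 111111110 (9 bits)
  6 -> 1111110 (7 bits)
  1 -> 10 (2 bits)
  2 -> 110 (3 bits)
  1 -> 10 (2 bits)
Total length = 9 + 7 + 2 + 3 + 2 = 23 bits.

Unary([8, 6, 1, 2, 1]) = 11111111011111101011010 (23 bits)


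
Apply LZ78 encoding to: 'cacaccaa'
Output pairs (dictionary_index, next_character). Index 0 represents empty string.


LZ78 encoding steps:
Dictionary: {0: ''}
Step 1: w='' (idx 0), next='c' -> output (0, 'c'), add 'c' as idx 1
Step 2: w='' (idx 0), next='a' -> output (0, 'a'), add 'a' as idx 2
Step 3: w='c' (idx 1), next='a' -> output (1, 'a'), add 'ca' as idx 3
Step 4: w='c' (idx 1), next='c' -> output (1, 'c'), add 'cc' as idx 4
Step 5: w='a' (idx 2), next='a' -> output (2, 'a'), add 'aa' as idx 5


Encoded: [(0, 'c'), (0, 'a'), (1, 'a'), (1, 'c'), (2, 'a')]


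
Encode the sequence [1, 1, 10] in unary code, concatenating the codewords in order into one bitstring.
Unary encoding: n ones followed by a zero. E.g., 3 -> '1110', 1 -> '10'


Encode each number as n ones followed by a terminating 0:
  1 -> 10 (2 bits)
  1 -> 10 (2 bits)
  10 -> 11111111110 (11 bits)
Total length = 2 + 2 + 11 = 15 bits.

Unary([1, 1, 10]) = 101011111111110 (15 bits)


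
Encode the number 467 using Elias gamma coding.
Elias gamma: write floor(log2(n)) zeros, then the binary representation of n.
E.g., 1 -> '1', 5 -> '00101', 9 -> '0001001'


num_bits = floor(log2(467)) + 1 = 9
leading_zeros = num_bits - 1 = 8
binary(467) = 111010011

Elias gamma(467) = '00000000' + '111010011' = 00000000111010011 (17 bits)


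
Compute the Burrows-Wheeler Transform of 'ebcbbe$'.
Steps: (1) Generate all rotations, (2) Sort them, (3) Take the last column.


Rotations (sorted):
  0: $ebcbbe -> last char: e
  1: bbe$ebc -> last char: c
  2: bcbbe$e -> last char: e
  3: be$ebcb -> last char: b
  4: cbbe$eb -> last char: b
  5: e$ebcbb -> last char: b
  6: ebcbbe$ -> last char: $


BWT = ecebbb$
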